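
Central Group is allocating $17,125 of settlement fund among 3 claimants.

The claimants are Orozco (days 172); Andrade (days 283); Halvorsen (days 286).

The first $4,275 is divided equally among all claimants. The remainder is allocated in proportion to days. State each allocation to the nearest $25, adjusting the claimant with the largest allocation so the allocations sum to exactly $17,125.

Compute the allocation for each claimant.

Orozco: $4,400; Andrade: $6,325; Halvorsen: $6,400

Equal tier: $4,275 ÷ 3 = $1,425 apiece.
Remainder $12,850 by days (total 741): Orozco 2,982.73 → $2,975; Andrade 4,907.62 → $4,900; Halvorsen 4,959.65 → $4,950.
Rounding difference +$25 on remainder applied to Halvorsen.
Totals: Orozco $1,425 + $2,975 = $4,400; Andrade $1,425 + $4,900 = $6,325; Halvorsen $1,425 + $4,975 = $6,400.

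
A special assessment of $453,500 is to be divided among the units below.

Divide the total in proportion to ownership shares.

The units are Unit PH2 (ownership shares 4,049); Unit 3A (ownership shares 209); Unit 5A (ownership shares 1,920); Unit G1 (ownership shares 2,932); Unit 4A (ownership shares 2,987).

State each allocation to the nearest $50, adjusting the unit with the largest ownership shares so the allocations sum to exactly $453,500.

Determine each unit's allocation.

Unit PH2: $151,750 | Unit 3A: $7,850 | Unit 5A: $72,000 | Unit G1: $109,900 | Unit 4A: $112,000

Combined ownership shares = 12,097.
Proportional shares: Unit PH2 4,049/12,097 × $453,500 = 151,791.48; Unit 3A 209/12,097 × $453,500 = 7,835.12; Unit 5A 1,920/12,097 × $453,500 = 71,978.18; Unit G1 2,932/12,097 × $453,500 = 109,916.67; Unit 4A 2,987/12,097 × $453,500 = 111,978.55.
After rounding ($50): Unit PH2 $151,800; Unit 3A $7,850; Unit 5A $72,000; Unit G1 $109,900; Unit 4A $112,000. Sum = $453,550.
Difference $453,500 − $453,550 = −$50 applied to largest ownership shares (Unit PH2): Unit PH2 becomes $151,750.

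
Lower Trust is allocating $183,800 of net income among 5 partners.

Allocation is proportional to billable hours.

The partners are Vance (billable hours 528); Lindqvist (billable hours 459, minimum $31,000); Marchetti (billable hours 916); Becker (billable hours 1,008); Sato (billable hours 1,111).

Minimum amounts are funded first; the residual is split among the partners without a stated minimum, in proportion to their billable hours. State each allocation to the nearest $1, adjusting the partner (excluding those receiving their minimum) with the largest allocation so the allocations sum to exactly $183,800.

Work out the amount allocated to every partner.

Fund the minimums — Lindqvist $31,000. Balance $152,800.
Balance split over remaining billable hours 3,563: Vance 22,643.39 → $22,643; Marchetti 39,282.85 → $39,283; Becker 43,228.29 → $43,228; Sato 47,645.47 → $47,645.
Rounding difference +$1 applied to Sato → $47,646.

Vance: $22,643; Lindqvist: $31,000; Marchetti: $39,283; Becker: $43,228; Sato: $47,646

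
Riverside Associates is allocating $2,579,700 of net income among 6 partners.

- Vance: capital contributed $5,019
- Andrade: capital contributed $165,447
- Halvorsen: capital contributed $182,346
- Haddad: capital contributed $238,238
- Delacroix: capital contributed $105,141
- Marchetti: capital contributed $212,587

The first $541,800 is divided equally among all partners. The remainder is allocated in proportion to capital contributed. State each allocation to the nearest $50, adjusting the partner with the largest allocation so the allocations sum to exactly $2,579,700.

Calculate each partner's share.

First tranche $541,800 split equally: $90,300 each.
Remainder $2,037,900 by capital contributed (total 908,778): Vance 11,254.92 → $11,250; Andrade 371,008.59 → $371,000; Halvorsen 408,903.95 → $408,900; Haddad 534,239.63 → $534,250; Delacroix 235,774.68 → $235,750; Marchetti 476,718.24 → $476,700.
Rounding difference +$50 on remainder applied to Haddad.
Totals: Vance $90,300 + $11,250 = $101,550; Andrade $90,300 + $371,000 = $461,300; Halvorsen $90,300 + $408,900 = $499,200; Haddad $90,300 + $534,300 = $624,600; Delacroix $90,300 + $235,750 = $326,050; Marchetti $90,300 + $476,700 = $567,000.

Vance: $101,550; Andrade: $461,300; Halvorsen: $499,200; Haddad: $624,600; Delacroix: $326,050; Marchetti: $567,000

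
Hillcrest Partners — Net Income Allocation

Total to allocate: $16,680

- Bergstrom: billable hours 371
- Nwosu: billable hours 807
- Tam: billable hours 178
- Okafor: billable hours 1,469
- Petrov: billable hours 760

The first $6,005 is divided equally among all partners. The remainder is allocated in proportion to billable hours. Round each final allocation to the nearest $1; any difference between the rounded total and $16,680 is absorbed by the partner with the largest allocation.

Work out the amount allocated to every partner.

Bergstrom: $2,306; Nwosu: $3,604; Tam: $1,731; Okafor: $5,575; Petrov: $3,464

Equal tier: $6,005 ÷ 5 = $1,201 apiece.
Remainder $10,675 by billable hours (total 3,585): Bergstrom 1,104.72 → $1,105; Nwosu 2,402.99 → $2,403; Tam 530.03 → $530; Okafor 4,374.22 → $4,374; Petrov 2,263.04 → $2,263.
Totals: Bergstrom $1,201 + $1,105 = $2,306; Nwosu $1,201 + $2,403 = $3,604; Tam $1,201 + $530 = $1,731; Okafor $1,201 + $4,374 = $5,575; Petrov $1,201 + $2,263 = $3,464.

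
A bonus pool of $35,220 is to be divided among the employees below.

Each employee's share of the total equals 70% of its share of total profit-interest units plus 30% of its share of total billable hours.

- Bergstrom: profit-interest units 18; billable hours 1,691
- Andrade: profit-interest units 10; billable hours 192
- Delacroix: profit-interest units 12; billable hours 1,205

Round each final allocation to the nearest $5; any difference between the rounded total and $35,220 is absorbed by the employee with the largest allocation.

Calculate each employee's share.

Bergstrom: $16,880 · Andrade: $6,820 · Delacroix: $11,520

Totals — profit-interest units 40, billable hours 3,088.
Combined weights (70% profit-interest units + 30% billable hours): Bergstrom 0.4793; Andrade 0.1937; Delacroix 0.3271.
Raw shares: Bergstrom 16,880.28; Andrade 6,820.45; Delacroix 11,519.27.
After rounding ($5): Bergstrom $16,880; Andrade $6,820; Delacroix $11,520. Sum = $35,220.
Sum already equals the total — no adjustment.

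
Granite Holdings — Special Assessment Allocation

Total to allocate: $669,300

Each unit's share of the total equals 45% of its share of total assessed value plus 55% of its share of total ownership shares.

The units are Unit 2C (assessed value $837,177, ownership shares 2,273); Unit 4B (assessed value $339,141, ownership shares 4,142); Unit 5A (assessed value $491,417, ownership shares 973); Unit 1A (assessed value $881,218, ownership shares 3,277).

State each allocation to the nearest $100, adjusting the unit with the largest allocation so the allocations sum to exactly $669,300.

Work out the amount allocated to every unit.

Unit 2C: $177,400 | Unit 4B: $183,000 | Unit 5A: $91,700 | Unit 1A: $217,200

Totals — assessed value 2,548,953, ownership shares 10,665.
Blended shares (45% assessed value + 55% ownership shares): Unit 2C 0.2650; Unit 4B 0.2735; Unit 5A 0.1369; Unit 1A 0.3246.
Pro-rata amounts: Unit 2C 177,376.33; Unit 4B 183,038.99; Unit 5A 91,650.21; Unit 1A 217,234.47.
At nearest $100: Unit 2C $177,400; Unit 4B $183,000; Unit 5A $91,700; Unit 1A $217,200. Sum = $669,300.
Rounded total matches; no reconciliation needed.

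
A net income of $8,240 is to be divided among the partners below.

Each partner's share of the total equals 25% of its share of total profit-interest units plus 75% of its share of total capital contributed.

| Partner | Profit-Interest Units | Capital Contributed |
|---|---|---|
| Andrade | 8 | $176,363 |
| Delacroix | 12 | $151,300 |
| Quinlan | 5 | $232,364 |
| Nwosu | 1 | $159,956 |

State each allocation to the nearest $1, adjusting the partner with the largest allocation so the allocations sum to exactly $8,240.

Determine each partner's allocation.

Profit-interest units total 26; capital contributed total 719,983.
Composite weights (25% profit-interest units + 75% capital contributed): Andrade 0.2606; Delacroix 0.2730; Quinlan 0.2901; Nwosu 0.1762.
Raw shares: Andrade 2,147.66; Delacroix 2,249.46; Quinlan 2,390.66; Nwosu 1,452.22.
Rounded to nearest $1: Andrade $2,148; Delacroix $2,249; Quinlan $2,391; Nwosu $1,452. Sum = $8,240.
Sum already equals the total — no adjustment.

Andrade: $2,148; Delacroix: $2,249; Quinlan: $2,391; Nwosu: $1,452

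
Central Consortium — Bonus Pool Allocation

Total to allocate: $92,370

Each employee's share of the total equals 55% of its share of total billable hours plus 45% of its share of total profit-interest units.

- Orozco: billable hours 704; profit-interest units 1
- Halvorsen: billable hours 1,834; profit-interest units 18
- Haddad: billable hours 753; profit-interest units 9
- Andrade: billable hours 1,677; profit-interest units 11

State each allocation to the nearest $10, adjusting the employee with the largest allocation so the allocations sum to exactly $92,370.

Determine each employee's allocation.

Orozco: $8,270 | Halvorsen: $37,940 | Haddad: $17,290 | Andrade: $28,870

Billable hours total 4,968; profit-interest units total 39.
Blended shares (55% billable hours + 45% profit-interest units): Orozco 0.0895; Halvorsen 0.4107; Haddad 0.1872; Andrade 0.3126.
Pro-rata amounts: Orozco 8,265.02; Halvorsen 37,939.29; Haddad 17,292.56; Andrade 28,873.13.
At nearest $10: Orozco $8,270; Halvorsen $37,940; Haddad $17,290; Andrade $28,870. Sum = $92,370.
Rounded total matches; no reconciliation needed.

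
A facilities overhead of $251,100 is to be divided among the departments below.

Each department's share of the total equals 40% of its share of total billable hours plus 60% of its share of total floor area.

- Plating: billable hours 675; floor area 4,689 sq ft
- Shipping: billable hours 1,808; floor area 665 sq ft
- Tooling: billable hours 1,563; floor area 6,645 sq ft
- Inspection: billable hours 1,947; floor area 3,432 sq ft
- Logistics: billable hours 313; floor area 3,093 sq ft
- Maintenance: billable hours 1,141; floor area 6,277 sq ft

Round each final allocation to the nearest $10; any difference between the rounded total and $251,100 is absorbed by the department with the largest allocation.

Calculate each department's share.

Plating: $37,590 | Shipping: $28,420 | Tooling: $61,450 | Inspection: $47,110 | Logistics: $23,010 | Maintenance: $53,520

Billable hours total 7,447; floor area total 24,801.
Combined weights (40% billable hours + 60% floor area): Plating 0.1497; Shipping 0.1132; Tooling 0.2447; Inspection 0.1876; Logistics 0.0916; Maintenance 0.2131.
Raw shares: Plating 37,588.46; Shipping 28,424.77; Tooling 61,447.41; Inspection 47,108.35; Logistics 23,010.75; Maintenance 53,520.26.
Rounded to nearest $10: Plating $37,590; Shipping $28,420; Tooling $61,450; Inspection $47,110; Logistics $23,010; Maintenance $53,520. Sum = $251,100.
No rounding difference to absorb.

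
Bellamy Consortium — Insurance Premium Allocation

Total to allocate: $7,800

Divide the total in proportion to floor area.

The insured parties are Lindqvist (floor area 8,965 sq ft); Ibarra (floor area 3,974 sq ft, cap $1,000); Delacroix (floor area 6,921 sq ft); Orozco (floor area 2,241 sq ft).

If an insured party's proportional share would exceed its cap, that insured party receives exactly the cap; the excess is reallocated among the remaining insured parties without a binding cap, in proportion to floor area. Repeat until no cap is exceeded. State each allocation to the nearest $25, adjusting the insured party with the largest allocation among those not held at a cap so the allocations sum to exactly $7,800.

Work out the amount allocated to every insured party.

Total floor area = 22,101.
Proportional shares (ignoring caps): Lindqvist 3,163.97; Ibarra 1,402.52; Delacroix 2,442.60; Orozco 790.91.
Cap binds for Ibarra ($1,000); balance $6,800 reallocated over remaining floor area 18,127.
Redistributed shares: Lindqvist 3,363.05 → $3,375; Delacroix 2,596.28 → $2,600; Orozco 840.67 → $850.
Rounding difference −$25 applied to Lindqvist → $3,350.

Lindqvist: $3,350 | Ibarra: $1,000 | Delacroix: $2,600 | Orozco: $850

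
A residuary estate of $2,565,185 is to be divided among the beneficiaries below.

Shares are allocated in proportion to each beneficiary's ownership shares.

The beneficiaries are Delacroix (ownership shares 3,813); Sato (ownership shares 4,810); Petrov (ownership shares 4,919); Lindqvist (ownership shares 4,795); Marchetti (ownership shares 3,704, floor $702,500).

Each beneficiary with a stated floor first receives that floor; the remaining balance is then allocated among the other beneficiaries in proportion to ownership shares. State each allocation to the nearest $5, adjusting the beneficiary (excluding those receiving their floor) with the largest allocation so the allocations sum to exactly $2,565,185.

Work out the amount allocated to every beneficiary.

Fund the minimums — Marchetti $702,500. Residual $1,862,685.
Residual split over remaining ownership shares 18,337: Delacroix 387,327.15 → $387,325; Sato 488,603.09 → $488,605; Petrov 499,675.38 → $499,675; Lindqvist 487,079.38 → $487,080.

Delacroix: $387,325 | Sato: $488,605 | Petrov: $499,675 | Lindqvist: $487,080 | Marchetti: $702,500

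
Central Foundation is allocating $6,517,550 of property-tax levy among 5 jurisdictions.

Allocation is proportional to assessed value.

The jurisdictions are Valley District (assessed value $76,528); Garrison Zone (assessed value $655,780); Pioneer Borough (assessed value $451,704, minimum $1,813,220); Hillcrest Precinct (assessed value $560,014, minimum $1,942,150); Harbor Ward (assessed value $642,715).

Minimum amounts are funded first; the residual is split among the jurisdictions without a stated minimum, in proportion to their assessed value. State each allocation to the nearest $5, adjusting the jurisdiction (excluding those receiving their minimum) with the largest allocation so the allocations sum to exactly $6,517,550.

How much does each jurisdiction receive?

Fund the minimums — Pioneer Borough $1,813,220; Hillcrest Precinct $1,942,150. Residual $2,762,180.
Residual split over remaining assessed value 1,375,023: Valley District 153,731.33 → $153,730; Garrison Zone 1,317,346.98 → $1,317,345; Harbor Ward 1,291,101.69 → $1,291,100.
Rounding difference +$5 applied to Garrison Zone → $1,317,350.

Valley District: $153,730; Garrison Zone: $1,317,350; Pioneer Borough: $1,813,220; Hillcrest Precinct: $1,942,150; Harbor Ward: $1,291,100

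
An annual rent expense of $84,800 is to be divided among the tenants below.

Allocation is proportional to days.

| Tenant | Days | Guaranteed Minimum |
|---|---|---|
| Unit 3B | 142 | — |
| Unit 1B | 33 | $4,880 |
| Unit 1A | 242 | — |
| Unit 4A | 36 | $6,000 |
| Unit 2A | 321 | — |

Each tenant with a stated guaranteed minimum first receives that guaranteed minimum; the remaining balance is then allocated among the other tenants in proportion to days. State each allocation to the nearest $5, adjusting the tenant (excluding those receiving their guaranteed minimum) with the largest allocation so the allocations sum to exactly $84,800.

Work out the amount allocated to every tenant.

Unit 3B: $14,890 · Unit 1B: $4,880 · Unit 1A: $25,375 · Unit 4A: $6,000 · Unit 2A: $33,655

Guaranteed amounts: Unit 1B $4,880; Unit 4A $6,000. Remaining pool $73,920.
Remaining pool split over remaining days 705: Unit 3B 14,888.85 → $14,890; Unit 1A 25,373.96 → $25,375; Unit 2A 33,657.19 → $33,655.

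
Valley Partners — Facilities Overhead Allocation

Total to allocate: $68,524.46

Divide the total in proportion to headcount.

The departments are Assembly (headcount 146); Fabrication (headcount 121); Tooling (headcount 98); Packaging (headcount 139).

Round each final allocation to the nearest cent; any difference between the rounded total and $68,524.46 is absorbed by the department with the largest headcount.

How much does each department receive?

Combined headcount = 146 + 121 + 98 + 139 = 504.
Proportional shares: Assembly 19,850.3396; Fabrication 16,451.3088; Tooling 13,324.2006; Packaging 18,898.6110.
At nearest cent: Assembly $19,850.34; Fabrication $16,451.31; Tooling $13,324.20; Packaging $18,898.61. Sum = $68,524.46.
No rounding difference to absorb.

Assembly: $19,850.34; Fabrication: $16,451.31; Tooling: $13,324.20; Packaging: $18,898.61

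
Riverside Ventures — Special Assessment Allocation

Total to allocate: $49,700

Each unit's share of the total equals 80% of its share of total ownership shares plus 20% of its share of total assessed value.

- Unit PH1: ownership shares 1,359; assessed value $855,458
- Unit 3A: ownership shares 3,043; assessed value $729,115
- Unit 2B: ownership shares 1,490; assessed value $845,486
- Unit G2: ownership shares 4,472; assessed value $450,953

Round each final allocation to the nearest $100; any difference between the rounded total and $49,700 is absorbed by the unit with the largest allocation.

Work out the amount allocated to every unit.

Ownership shares total 10,364; assessed value total 2,881,012.
Composite weights (80% ownership shares + 20% assessed value): Unit PH1 0.1643; Unit 3A 0.2855; Unit 2B 0.1737; Unit G2 0.3765.
Proportional shares: Unit PH1 8,165.09; Unit 3A 14,189.61; Unit 2B 8,633.25; Unit G2 18,712.05.
After rounding ($100): Unit PH1 $8,200; Unit 3A $14,200; Unit 2B $8,600; Unit G2 $18,700. Sum = $49,700.
Sum already equals the total — no adjustment.

Unit PH1: $8,200 · Unit 3A: $14,200 · Unit 2B: $8,600 · Unit G2: $18,700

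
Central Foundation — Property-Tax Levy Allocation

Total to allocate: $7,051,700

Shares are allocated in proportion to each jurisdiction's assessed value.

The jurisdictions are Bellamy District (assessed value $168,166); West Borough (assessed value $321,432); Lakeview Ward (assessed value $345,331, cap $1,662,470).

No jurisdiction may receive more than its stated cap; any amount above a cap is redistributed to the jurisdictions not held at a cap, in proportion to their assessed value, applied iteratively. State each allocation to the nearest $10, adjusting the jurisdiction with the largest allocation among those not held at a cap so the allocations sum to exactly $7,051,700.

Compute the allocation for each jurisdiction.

Sum of assessed value: 834,929.
Pro-rata shares before constraints: Bellamy District 1,420,307.81; West Borough 2,714,772.20; Lakeview Ward 2,916,619.99.
Held at cap: Lakeview Ward ($1,662,470); residual $5,389,230 reallocated over remaining assessed value 489,598.
Redistributed shares: Bellamy District 1,851,080.38 → $1,851,080; West Borough 3,538,149.62 → $3,538,150.

Bellamy District: $1,851,080 | West Borough: $3,538,150 | Lakeview Ward: $1,662,470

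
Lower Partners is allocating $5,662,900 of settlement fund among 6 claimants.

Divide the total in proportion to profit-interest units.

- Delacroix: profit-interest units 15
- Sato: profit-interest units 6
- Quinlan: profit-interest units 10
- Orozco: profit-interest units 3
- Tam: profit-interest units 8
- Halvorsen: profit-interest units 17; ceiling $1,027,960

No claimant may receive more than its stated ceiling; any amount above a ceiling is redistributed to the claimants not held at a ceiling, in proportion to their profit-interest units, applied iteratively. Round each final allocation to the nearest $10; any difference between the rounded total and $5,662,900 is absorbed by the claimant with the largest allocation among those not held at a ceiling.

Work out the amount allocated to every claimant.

Sum of profit-interest units: 59.
Unconstrained shares: Delacroix 1,439,720.34; Sato 575,888.14; Quinlan 959,813.56; Orozco 287,944.07; Tam 767,850.85; Halvorsen 1,631,683.05.
Cap binds for Halvorsen ($1,027,960); remaining pool $4,634,940 reallocated over remaining profit-interest units 42.
Redistributed shares: Delacroix 1,655,335.71 → $1,655,340; Sato 662,134.29 → $662,130; Quinlan 1,103,557.14 → $1,103,560; Orozco 331,067.14 → $331,070; Tam 882,845.71 → $882,850.
Rounding difference −$10 applied to Delacroix → $1,655,330.

Delacroix: $1,655,330 | Sato: $662,130 | Quinlan: $1,103,560 | Orozco: $331,070 | Tam: $882,850 | Halvorsen: $1,027,960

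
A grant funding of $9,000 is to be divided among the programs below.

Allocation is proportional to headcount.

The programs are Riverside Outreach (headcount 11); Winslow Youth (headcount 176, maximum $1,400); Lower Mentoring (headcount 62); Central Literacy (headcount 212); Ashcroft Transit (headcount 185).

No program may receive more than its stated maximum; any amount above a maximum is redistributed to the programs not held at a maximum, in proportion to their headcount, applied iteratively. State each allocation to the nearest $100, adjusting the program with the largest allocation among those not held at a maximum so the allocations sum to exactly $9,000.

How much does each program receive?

Riverside Outreach: $200 | Winslow Youth: $1,400 | Lower Mentoring: $1,000 | Central Literacy: $3,400 | Ashcroft Transit: $3,000

Total headcount = 646.
Unconstrained shares: Riverside Outreach 153.25; Winslow Youth 2,452.01; Lower Mentoring 863.78; Central Literacy 2,953.56; Ashcroft Transit 2,577.40.
Held at cap: Winslow Youth ($1,400); remaining pool $7,600 reallocated over remaining headcount 470.
Shares after redistribution: Riverside Outreach 177.87 → $200; Lower Mentoring 1,002.55 → $1,000; Central Literacy 3,428.09 → $3,400; Ashcroft Transit 2,991.49 → $3,000.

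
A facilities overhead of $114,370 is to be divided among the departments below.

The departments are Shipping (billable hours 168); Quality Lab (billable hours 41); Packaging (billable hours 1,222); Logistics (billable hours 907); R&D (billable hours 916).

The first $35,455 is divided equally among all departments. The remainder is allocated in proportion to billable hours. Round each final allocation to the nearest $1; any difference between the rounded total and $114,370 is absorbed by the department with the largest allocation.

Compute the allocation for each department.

Equal tier: $35,455 ÷ 5 = $7,091 apiece.
Remainder $78,915 by billable hours (total 3,254): Shipping 4,074.28 → $4,074; Quality Lab 994.32 → $994; Packaging 29,635.57 → $29,636; Logistics 21,996.28 → $21,996; R&D 22,214.55 → $22,215.
Totals: Shipping $7,091 + $4,074 = $11,165; Quality Lab $7,091 + $994 = $8,085; Packaging $7,091 + $29,636 = $36,727; Logistics $7,091 + $21,996 = $29,087; R&D $7,091 + $22,215 = $29,306.

Shipping: $11,165 | Quality Lab: $8,085 | Packaging: $36,727 | Logistics: $29,087 | R&D: $29,306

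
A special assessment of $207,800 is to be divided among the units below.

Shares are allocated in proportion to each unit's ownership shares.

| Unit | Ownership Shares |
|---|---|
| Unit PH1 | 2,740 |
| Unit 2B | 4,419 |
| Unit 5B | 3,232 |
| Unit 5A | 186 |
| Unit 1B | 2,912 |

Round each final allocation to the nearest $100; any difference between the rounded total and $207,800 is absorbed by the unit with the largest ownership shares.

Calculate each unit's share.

Sum of ownership shares: 13,489.
Pro-rata amounts: Unit PH1 2,740/13,489 × $207,800 = 42,210.10; Unit 2B 4,419/13,489 × $207,800 = 68,075.34; Unit 5B 3,232/13,489 × $207,800 = 49,789.43; Unit 5A 186/13,489 × $207,800 = 2,865.36; Unit 1B 2,912/13,489 × $207,800 = 44,859.78.
Rounded to nearest $100: Unit PH1 $42,200; Unit 2B $68,100; Unit 5B $49,800; Unit 5A $2,900; Unit 1B $44,900. Sum = $207,900.
Difference $207,800 − $207,900 = −$100 applied to largest ownership shares (Unit 2B): Unit 2B becomes $68,000.

Unit PH1: $42,200; Unit 2B: $68,000; Unit 5B: $49,800; Unit 5A: $2,900; Unit 1B: $44,900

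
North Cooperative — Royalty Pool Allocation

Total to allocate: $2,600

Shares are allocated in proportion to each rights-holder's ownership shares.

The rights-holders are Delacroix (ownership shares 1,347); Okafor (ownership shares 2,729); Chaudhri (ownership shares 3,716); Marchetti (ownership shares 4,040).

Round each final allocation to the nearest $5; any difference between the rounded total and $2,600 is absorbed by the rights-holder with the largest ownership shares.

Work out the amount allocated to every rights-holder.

Delacroix: $295 | Okafor: $600 | Chaudhri: $815 | Marchetti: $890

Total ownership shares = 1,347 + 2,729 + 3,716 + 4,040 = 11,832.
Pro-rata amounts: Delacroix 295.99; Okafor 599.68; Chaudhri 816.57; Marchetti 887.76.
After rounding ($5): Delacroix $295; Okafor $600; Chaudhri $815; Marchetti $890. Sum = $2,600.
Rounded total matches; no reconciliation needed.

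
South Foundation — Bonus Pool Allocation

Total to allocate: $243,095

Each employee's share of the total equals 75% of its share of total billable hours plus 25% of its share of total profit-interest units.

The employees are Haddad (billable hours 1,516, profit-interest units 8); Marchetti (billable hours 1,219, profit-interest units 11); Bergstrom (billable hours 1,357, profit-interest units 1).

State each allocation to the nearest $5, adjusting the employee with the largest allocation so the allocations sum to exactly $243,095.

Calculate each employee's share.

Totals — billable hours 4,092, profit-interest units 20.
Composite weights (75% billable hours + 25% profit-interest units): Haddad 0.3779; Marchetti 0.3609; Bergstrom 0.2612.
Raw shares: Haddad 91,855.69; Marchetti 87,738.76; Bergstrom 63,500.55.
At nearest $5: Haddad $91,855; Marchetti $87,740; Bergstrom $63,500. Sum = $243,095.
Rounded total matches; no reconciliation needed.

Haddad: $91,855 | Marchetti: $87,740 | Bergstrom: $63,500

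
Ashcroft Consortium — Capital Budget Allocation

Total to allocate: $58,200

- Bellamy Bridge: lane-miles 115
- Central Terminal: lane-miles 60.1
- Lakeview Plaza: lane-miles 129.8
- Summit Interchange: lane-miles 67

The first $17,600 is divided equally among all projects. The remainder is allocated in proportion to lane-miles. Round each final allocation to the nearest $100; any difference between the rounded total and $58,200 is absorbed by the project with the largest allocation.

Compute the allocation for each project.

$17,600 shared equally gives $4,400 per project.
Remainder $40,600 by lane-miles (total 371.9): Bellamy Bridge 12,554.45 → $12,600; Central Terminal 6,561.06 → $6,600; Lakeview Plaza 14,170.15 → $14,200; Summit Interchange 7,314.33 → $7,300.
Rounding difference −$100 on remainder applied to Lakeview Plaza.
Totals: Bellamy Bridge $4,400 + $12,600 = $17,000; Central Terminal $4,400 + $6,600 = $11,000; Lakeview Plaza $4,400 + $14,100 = $18,500; Summit Interchange $4,400 + $7,300 = $11,700.

Bellamy Bridge: $17,000 · Central Terminal: $11,000 · Lakeview Plaza: $18,500 · Summit Interchange: $11,700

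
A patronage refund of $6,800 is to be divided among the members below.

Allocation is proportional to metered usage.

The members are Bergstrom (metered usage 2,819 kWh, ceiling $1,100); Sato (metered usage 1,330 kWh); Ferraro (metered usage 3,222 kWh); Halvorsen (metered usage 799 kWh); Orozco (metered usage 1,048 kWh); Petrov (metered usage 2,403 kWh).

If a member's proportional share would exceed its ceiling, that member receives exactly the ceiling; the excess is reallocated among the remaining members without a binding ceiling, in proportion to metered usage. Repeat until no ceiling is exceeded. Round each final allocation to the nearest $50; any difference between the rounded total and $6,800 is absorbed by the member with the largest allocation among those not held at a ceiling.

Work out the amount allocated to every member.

Bergstrom: $1,100 · Sato: $850 · Ferraro: $2,100 · Halvorsen: $500 · Orozco: $700 · Petrov: $1,550

Combined metered usage = 11,621.
Pro-rata shares before constraints: Bergstrom 1,649.53; Sato 778.25; Ferraro 1,885.35; Halvorsen 467.53; Orozco 613.23; Petrov 1,406.11.
Held at cap: Bergstrom ($1,100); residual $5,700 reallocated over remaining metered usage 8,802.
Shares after redistribution: Sato 861.28 → $850; Ferraro 2,086.50 → $2,100; Halvorsen 517.42 → $500; Orozco 678.66 → $700; Petrov 1,556.13 → $1,550.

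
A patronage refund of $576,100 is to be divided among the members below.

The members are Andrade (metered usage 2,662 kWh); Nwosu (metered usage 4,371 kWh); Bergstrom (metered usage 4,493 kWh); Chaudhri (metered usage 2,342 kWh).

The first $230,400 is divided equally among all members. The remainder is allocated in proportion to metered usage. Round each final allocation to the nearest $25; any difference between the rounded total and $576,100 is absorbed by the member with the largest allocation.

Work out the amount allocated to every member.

Andrade: $123,950; Nwosu: $166,550; Bergstrom: $169,625; Chaudhri: $115,975

$230,400 shared equally gives $57,600 per member.
Remainder $345,700 by metered usage (total 13,868): Andrade 66,358.05 → $66,350; Nwosu 108,959.81 → $108,950; Bergstrom 112,001.02 → $112,000; Chaudhri 58,381.12 → $58,375.
Rounding difference +$25 on remainder applied to Bergstrom.
Totals: Andrade $57,600 + $66,350 = $123,950; Nwosu $57,600 + $108,950 = $166,550; Bergstrom $57,600 + $112,025 = $169,625; Chaudhri $57,600 + $58,375 = $115,975.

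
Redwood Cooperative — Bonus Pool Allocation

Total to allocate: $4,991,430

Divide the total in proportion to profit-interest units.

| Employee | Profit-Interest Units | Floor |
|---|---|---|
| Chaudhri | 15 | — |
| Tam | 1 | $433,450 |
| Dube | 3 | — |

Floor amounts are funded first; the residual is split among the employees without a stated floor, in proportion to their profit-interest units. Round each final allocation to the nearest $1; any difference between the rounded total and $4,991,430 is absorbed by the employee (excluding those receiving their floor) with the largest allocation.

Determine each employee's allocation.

Chaudhri: $3,798,317; Tam: $433,450; Dube: $759,663

Guaranteed amounts: Tam $433,450. Remaining pool $4,557,980.
Remaining pool split over remaining profit-interest units 18: Chaudhri 3,798,316.67 → $3,798,317; Dube 759,663.33 → $759,663.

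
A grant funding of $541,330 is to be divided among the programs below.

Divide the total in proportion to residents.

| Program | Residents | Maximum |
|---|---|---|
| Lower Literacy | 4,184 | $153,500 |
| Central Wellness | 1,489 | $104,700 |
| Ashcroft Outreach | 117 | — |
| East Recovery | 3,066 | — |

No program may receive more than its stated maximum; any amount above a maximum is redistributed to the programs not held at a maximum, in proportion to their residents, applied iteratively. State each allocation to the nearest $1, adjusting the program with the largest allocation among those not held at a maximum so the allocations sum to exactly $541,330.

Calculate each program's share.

Lower Literacy: $153,500; Central Wellness: $104,700; Ashcroft Outreach: $10,407; East Recovery: $272,723

Residents total: 8,856.
Pro-rata shares before constraints: Lower Literacy 255,750.31; Central Wellness 91,016.30; Ashcroft Outreach 7,151.72; East Recovery 187,411.67.
Cap binds for Lower Literacy ($153,500); residual $387,830 reallocated over remaining residents 4,672.
Cap binds for Central Wellness ($104,700); residual $283,130 reallocated over remaining residents 3,183.
Shares after redistribution: Ashcroft Outreach 10,407.23 → $10,407; East Recovery 272,722.77 → $272,723.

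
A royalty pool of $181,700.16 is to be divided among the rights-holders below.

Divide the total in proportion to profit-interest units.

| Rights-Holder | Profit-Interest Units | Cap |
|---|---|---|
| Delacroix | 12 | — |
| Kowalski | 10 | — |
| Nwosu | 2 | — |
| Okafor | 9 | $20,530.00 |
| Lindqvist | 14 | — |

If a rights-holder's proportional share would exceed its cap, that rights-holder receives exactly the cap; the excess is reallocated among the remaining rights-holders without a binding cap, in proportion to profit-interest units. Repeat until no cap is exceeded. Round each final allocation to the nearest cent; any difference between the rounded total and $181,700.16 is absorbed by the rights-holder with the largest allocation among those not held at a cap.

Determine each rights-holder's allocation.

Delacroix: $50,895.84; Kowalski: $42,413.20; Nwosu: $8,482.64; Okafor: $20,530.00; Lindqvist: $59,378.48

Sum of profit-interest units: 47.
Unconstrained shares: Delacroix 46,391.5302; Kowalski 38,659.6085; Nwosu 7,731.9217; Okafor 34,793.6477; Lindqvist 54,123.4519.
Cap binds for Okafor ($20,530.00); residual $161,170.16 reallocated over remaining profit-interest units 38.
Redistributed shares: Delacroix 50,895.8400 → $50,895.84; Kowalski 42,413.2000 → $42,413.20; Nwosu 8,482.6400 → $8,482.64; Lindqvist 59,378.4800 → $59,378.48.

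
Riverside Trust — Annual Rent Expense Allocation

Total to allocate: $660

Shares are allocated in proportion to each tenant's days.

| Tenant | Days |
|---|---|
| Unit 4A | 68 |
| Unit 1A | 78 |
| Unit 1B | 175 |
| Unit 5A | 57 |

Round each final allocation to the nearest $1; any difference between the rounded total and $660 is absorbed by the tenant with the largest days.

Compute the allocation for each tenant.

Unit 4A: $119 | Unit 1A: $136 | Unit 1B: $305 | Unit 5A: $100

Combined days = 68 + 78 + 175 + 57 = 378.
Proportional shares: Unit 4A 118.73; Unit 1A 136.19; Unit 1B 305.56; Unit 5A 99.52.
At nearest $1: Unit 4A $119; Unit 1A $136; Unit 1B $306; Unit 5A $100. Sum = $661.
Difference $660 − $661 = −$1 applied to largest days (Unit 1B): Unit 1B becomes $305.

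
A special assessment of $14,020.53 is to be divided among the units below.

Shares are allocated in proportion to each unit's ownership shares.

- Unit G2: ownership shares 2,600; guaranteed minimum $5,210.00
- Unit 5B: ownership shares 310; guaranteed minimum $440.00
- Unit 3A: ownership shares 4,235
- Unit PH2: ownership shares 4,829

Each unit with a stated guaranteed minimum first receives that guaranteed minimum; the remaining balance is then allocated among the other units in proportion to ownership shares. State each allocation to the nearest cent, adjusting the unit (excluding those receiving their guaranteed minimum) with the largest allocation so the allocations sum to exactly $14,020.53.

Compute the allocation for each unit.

Minimums first: Unit G2 $5,210.00; Unit 5B $440.00. Remaining pool $8,370.53.
Remaining pool split over remaining ownership shares 9,064: Unit 3A 3,910.9879 → $3,910.99; Unit PH2 4,459.5421 → $4,459.54.

Unit G2: $5,210.00 | Unit 5B: $440.00 | Unit 3A: $3,910.99 | Unit PH2: $4,459.54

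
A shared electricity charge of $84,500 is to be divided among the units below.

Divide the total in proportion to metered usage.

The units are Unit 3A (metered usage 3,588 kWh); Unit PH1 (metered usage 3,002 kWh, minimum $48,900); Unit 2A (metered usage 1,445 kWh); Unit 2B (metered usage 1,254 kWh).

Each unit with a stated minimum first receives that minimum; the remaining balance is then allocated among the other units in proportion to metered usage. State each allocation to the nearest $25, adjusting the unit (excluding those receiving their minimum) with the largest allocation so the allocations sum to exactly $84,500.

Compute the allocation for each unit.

Minimums first: Unit PH1 $48,900. Remaining pool $35,600.
Remaining pool split over remaining metered usage 6,287: Unit 3A 20,316.97 → $20,325; Unit 2A 8,182.28 → $8,175; Unit 2B 7,100.75 → $7,100.

Unit 3A: $20,325; Unit PH1: $48,900; Unit 2A: $8,175; Unit 2B: $7,100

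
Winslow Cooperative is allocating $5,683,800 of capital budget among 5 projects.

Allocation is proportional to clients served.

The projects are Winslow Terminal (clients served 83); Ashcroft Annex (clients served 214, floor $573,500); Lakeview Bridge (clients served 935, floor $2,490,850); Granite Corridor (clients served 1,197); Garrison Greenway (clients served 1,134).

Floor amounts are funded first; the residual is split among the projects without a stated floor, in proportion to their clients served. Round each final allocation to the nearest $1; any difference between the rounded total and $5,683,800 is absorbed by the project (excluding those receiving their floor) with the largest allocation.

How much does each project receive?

Guaranteed amounts: Ashcroft Annex $573,500; Lakeview Bridge $2,490,850. Residual $2,619,450.
Residual split over remaining clients served 2,414: Winslow Terminal 90,063.94 → $90,064; Granite Corridor 1,298,873.92 → $1,298,874; Garrison Greenway 1,230,512.14 → $1,230,512.

Winslow Terminal: $90,064 · Ashcroft Annex: $573,500 · Lakeview Bridge: $2,490,850 · Granite Corridor: $1,298,874 · Garrison Greenway: $1,230,512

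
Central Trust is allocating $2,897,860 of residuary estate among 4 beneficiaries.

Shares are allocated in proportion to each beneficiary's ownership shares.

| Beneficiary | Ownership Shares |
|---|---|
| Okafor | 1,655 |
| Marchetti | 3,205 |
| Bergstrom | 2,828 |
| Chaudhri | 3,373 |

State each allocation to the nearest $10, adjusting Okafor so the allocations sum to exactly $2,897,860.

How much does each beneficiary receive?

Combined ownership shares = 11,061.
Raw shares: Okafor 1,655/11,061 × $2,897,860 = 433,591.75; Marchetti 3,205/11,061 × $2,897,860 = 839,674.65; Bergstrom 2,828/11,061 × $2,897,860 = 740,904.81; Chaudhri 3,373/11,061 × $2,897,860 = 883,688.80.
After rounding ($10): Okafor $433,590; Marchetti $839,670; Bergstrom $740,900; Chaudhri $883,690. Sum = $2,897,850.
Difference $2,897,860 − $2,897,850 = +$10 applied to Okafor: Okafor becomes $433,600.

Okafor: $433,600 · Marchetti: $839,670 · Bergstrom: $740,900 · Chaudhri: $883,690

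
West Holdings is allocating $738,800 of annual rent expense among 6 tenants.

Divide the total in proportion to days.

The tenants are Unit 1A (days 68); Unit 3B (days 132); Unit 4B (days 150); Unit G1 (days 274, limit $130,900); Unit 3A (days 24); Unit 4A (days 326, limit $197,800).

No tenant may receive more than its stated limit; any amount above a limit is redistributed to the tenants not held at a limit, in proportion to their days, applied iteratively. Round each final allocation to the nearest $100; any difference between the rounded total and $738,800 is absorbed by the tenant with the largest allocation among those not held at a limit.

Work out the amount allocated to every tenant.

Total days = 974.
Proportional shares (ignoring caps): Unit 1A 51,579.47; Unit 3B 100,124.85; Unit 4B 113,778.23; Unit G1 207,834.91; Unit 3A 18,204.52; Unit 4A 247,278.03.
Capped: Unit G1 ($130,900), Unit 4A ($197,800); balance $410,100 reallocated over remaining days 374.
Redistributed shares: Unit 1A 74,563.64 → $74,600; Unit 3B 144,741.18 → $144,700; Unit 4B 164,478.61 → $164,500; Unit 3A 26,316.58 → $26,300.

Unit 1A: $74,600 | Unit 3B: $144,700 | Unit 4B: $164,500 | Unit G1: $130,900 | Unit 3A: $26,300 | Unit 4A: $197,800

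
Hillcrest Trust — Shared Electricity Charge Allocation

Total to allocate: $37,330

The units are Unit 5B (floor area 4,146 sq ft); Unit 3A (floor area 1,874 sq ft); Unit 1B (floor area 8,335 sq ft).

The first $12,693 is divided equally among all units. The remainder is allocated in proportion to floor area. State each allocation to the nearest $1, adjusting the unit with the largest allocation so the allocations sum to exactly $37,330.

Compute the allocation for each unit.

Unit 5B: $11,347 · Unit 3A: $7,447 · Unit 1B: $18,536

$12,693 shared equally gives $4,231 per unit.
Remainder $24,637 by floor area (total 14,355): Unit 5B 7,115.64 → $7,116; Unit 3A 3,216.28 → $3,216; Unit 1B 14,305.08 → $14,305.
Totals: Unit 5B $4,231 + $7,116 = $11,347; Unit 3A $4,231 + $3,216 = $7,447; Unit 1B $4,231 + $14,305 = $18,536.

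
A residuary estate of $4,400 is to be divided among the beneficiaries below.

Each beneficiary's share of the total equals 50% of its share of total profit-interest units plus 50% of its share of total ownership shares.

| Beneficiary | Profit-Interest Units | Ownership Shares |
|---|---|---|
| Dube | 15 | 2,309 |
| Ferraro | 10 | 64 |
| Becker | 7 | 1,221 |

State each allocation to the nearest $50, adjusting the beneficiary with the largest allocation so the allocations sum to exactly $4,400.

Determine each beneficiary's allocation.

Dube: $2,400; Ferraro: $750; Becker: $1,250

Totals — profit-interest units 32, ownership shares 3,594.
Combined weights (50% profit-interest units + 50% ownership shares): Dube 0.5556; Ferraro 0.1652; Becker 0.2792.
Raw shares: Dube 2,444.66; Ferraro 726.68; Becker 1,228.66.
Rounded to nearest $50: Dube $2,450; Ferraro $750; Becker $1,250. Sum = $4,450.
Difference $4,400 − $4,450 = −$50 applied to largest allocation (Dube): Dube becomes $2,400.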